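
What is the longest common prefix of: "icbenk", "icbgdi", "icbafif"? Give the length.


Words: icbenk, icbgdi, icbafif
  Position 0: all 'i' => match
  Position 1: all 'c' => match
  Position 2: all 'b' => match
  Position 3: ('e', 'g', 'a') => mismatch, stop
LCP = "icb" (length 3)

3


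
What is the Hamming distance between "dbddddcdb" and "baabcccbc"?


Comparing "dbddddcdb" and "baabcccbc" position by position:
  Position 0: 'd' vs 'b' => differ
  Position 1: 'b' vs 'a' => differ
  Position 2: 'd' vs 'a' => differ
  Position 3: 'd' vs 'b' => differ
  Position 4: 'd' vs 'c' => differ
  Position 5: 'd' vs 'c' => differ
  Position 6: 'c' vs 'c' => same
  Position 7: 'd' vs 'b' => differ
  Position 8: 'b' vs 'c' => differ
Total differences (Hamming distance): 8

8


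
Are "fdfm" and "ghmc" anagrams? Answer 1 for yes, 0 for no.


Strings: "fdfm", "ghmc"
Sorted first:  dffm
Sorted second: cghm
Differ at position 0: 'd' vs 'c' => not anagrams

0


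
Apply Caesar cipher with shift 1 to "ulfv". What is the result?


Caesar cipher: shift "ulfv" by 1
  'u' (pos 20) + 1 = pos 21 = 'v'
  'l' (pos 11) + 1 = pos 12 = 'm'
  'f' (pos 5) + 1 = pos 6 = 'g'
  'v' (pos 21) + 1 = pos 22 = 'w'
Result: vmgw

vmgw


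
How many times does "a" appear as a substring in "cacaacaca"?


Searching for "a" in "cacaacaca"
Scanning each position:
  Position 0: "c" => no
  Position 1: "a" => MATCH
  Position 2: "c" => no
  Position 3: "a" => MATCH
  Position 4: "a" => MATCH
  Position 5: "c" => no
  Position 6: "a" => MATCH
  Position 7: "c" => no
  Position 8: "a" => MATCH
Total occurrences: 5

5


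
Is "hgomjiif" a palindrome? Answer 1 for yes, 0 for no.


Input: hgomjiif
Reversed: fiijmogh
  Compare pos 0 ('h') with pos 7 ('f'): MISMATCH
  Compare pos 1 ('g') with pos 6 ('i'): MISMATCH
  Compare pos 2 ('o') with pos 5 ('i'): MISMATCH
  Compare pos 3 ('m') with pos 4 ('j'): MISMATCH
Result: not a palindrome

0


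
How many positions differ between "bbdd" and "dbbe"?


Comparing "bbdd" and "dbbe" position by position:
  Position 0: 'b' vs 'd' => DIFFER
  Position 1: 'b' vs 'b' => same
  Position 2: 'd' vs 'b' => DIFFER
  Position 3: 'd' vs 'e' => DIFFER
Positions that differ: 3

3


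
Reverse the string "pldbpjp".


Input: pldbpjp
Reading characters right to left:
  Position 6: 'p'
  Position 5: 'j'
  Position 4: 'p'
  Position 3: 'b'
  Position 2: 'd'
  Position 1: 'l'
  Position 0: 'p'
Reversed: pjpbdlp

pjpbdlp


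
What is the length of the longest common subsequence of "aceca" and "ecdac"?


LCS of "aceca" and "ecdac"
DP table:
           e    c    d    a    c
      0    0    0    0    0    0
  a   0    0    0    0    1    1
  c   0    0    1    1    1    2
  e   0    1    1    1    1    2
  c   0    1    2    2    2    2
  a   0    1    2    2    3    3
LCS length = dp[5][5] = 3

3


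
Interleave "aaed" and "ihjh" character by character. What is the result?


Interleaving "aaed" and "ihjh":
  Position 0: 'a' from first, 'i' from second => "ai"
  Position 1: 'a' from first, 'h' from second => "ah"
  Position 2: 'e' from first, 'j' from second => "ej"
  Position 3: 'd' from first, 'h' from second => "dh"
Result: aiahejdh

aiahejdh


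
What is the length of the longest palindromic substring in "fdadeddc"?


Input: "fdadeddc"
Checking substrings for palindromes:
  [1:4] "dad" (len 3) => palindrome
  [3:6] "ded" (len 3) => palindrome
  [5:7] "dd" (len 2) => palindrome
Longest palindromic substring: "dad" with length 3

3


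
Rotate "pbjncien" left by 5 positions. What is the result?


Input: "pbjncien", rotate left by 5
First 5 characters: "pbjnc"
Remaining characters: "ien"
Concatenate remaining + first: "ien" + "pbjnc" = "ienpbjnc"

ienpbjnc


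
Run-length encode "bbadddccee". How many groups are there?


Input: bbadddccee
Scanning for consecutive runs:
  Group 1: 'b' x 2 (positions 0-1)
  Group 2: 'a' x 1 (positions 2-2)
  Group 3: 'd' x 3 (positions 3-5)
  Group 4: 'c' x 2 (positions 6-7)
  Group 5: 'e' x 2 (positions 8-9)
Total groups: 5

5


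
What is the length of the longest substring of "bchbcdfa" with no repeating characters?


Input: "bchbcdfa"
Sliding window (track last position of each char):
  Position 0 ('b'): window [0,0] length 1 -- new best
  Position 1 ('c'): window [0,1] length 2 -- new best
  Position 2 ('h'): window [0,2] length 3 -- new best
  Position 3 ('b'): repeat (last at 0), move window start to 1
  Position 3 ('b'): window [1,3] length 3
  Position 4 ('c'): repeat (last at 1), move window start to 2
  Position 4 ('c'): window [2,4] length 3
  Position 5 ('d'): window [2,5] length 4 -- new best
  Position 6 ('f'): window [2,6] length 5 -- new best
  Position 7 ('a'): window [2,7] length 6 -- new best
Longest substring with no repeats: "hbcdfa" with length 6

6


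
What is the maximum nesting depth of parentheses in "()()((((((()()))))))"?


Input: "()()((((((()()))))))"
Tracking depth:
  Position 0 '(': depth becomes 1
  Position 1 ')': depth becomes 0
  Position 2 '(': depth becomes 1
  Position 3 ')': depth becomes 0
  Position 4 '(': depth becomes 1
  Position 5 '(': depth becomes 2
  Position 6 '(': depth becomes 3
  Position 7 '(': depth becomes 4
  Position 8 '(': depth becomes 5
  Position 9 '(': depth becomes 6
  Position 10 '(': depth becomes 7
  Position 11 ')': depth becomes 6
  Position 12 '(': depth becomes 7
  Position 13 ')': depth becomes 6
  Position 14 ')': depth becomes 5
  Position 15 ')': depth becomes 4
  Position 16 ')': depth becomes 3
  Position 17 ')': depth becomes 2
  Position 18 ')': depth becomes 1
  Position 19 ')': depth becomes 0
Maximum depth reached: 7

7


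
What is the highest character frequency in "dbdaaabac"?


Input: dbdaaabac
Character counts:
  'a': 4
  'b': 2
  'c': 1
  'd': 2
Maximum frequency: 4

4


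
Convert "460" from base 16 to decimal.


Input: "460" in base 16
Positional expansion:
  Digit '4' (value 4) x 16^2 = 1024
  Digit '6' (value 6) x 16^1 = 96
  Digit '0' (value 0) x 16^0 = 0
Sum = 1120

1120


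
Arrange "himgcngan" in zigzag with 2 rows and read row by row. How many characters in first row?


Zigzag "himgcngan" into 2 rows:
Placing characters:
  'h' => row 0
  'i' => row 1
  'm' => row 0
  'g' => row 1
  'c' => row 0
  'n' => row 1
  'g' => row 0
  'a' => row 1
  'n' => row 0
Rows:
  Row 0: "hmcgn"
  Row 1: "igna"
First row length: 5

5


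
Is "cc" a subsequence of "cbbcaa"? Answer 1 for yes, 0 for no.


Check if "cc" is a subsequence of "cbbcaa"
Greedy scan:
  Position 0 ('c'): matches sub[0] = 'c'
  Position 1 ('b'): no match needed
  Position 2 ('b'): no match needed
  Position 3 ('c'): matches sub[1] = 'c'
  Position 4 ('a'): no match needed
  Position 5 ('a'): no match needed
All 2 characters matched => is a subsequence

1


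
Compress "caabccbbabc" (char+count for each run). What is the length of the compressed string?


Input: caabccbbabc
Runs:
  'c' x 1 => "c1"
  'a' x 2 => "a2"
  'b' x 1 => "b1"
  'c' x 2 => "c2"
  'b' x 2 => "b2"
  'a' x 1 => "a1"
  'b' x 1 => "b1"
  'c' x 1 => "c1"
Compressed: "c1a2b1c2b2a1b1c1"
Compressed length: 16

16


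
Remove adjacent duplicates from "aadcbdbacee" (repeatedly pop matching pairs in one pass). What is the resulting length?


Input: aadcbdbacee
Stack-based adjacent duplicate removal:
  Read 'a': push. Stack: a
  Read 'a': matches stack top 'a' => pop. Stack: (empty)
  Read 'd': push. Stack: d
  Read 'c': push. Stack: dc
  Read 'b': push. Stack: dcb
  Read 'd': push. Stack: dcbd
  Read 'b': push. Stack: dcbdb
  Read 'a': push. Stack: dcbdba
  Read 'c': push. Stack: dcbdbac
  Read 'e': push. Stack: dcbdbace
  Read 'e': matches stack top 'e' => pop. Stack: dcbdbac
Final stack: "dcbdbac" (length 7)

7


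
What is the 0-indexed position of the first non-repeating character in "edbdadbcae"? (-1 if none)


Input: edbdadbcae
Character frequencies:
  'a': 2
  'b': 2
  'c': 1
  'd': 3
  'e': 2
Scanning left to right for freq == 1:
  Position 0 ('e'): freq=2, skip
  Position 1 ('d'): freq=3, skip
  Position 2 ('b'): freq=2, skip
  Position 3 ('d'): freq=3, skip
  Position 4 ('a'): freq=2, skip
  Position 5 ('d'): freq=3, skip
  Position 6 ('b'): freq=2, skip
  Position 7 ('c'): unique! => answer = 7

7


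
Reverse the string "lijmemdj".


Input: lijmemdj
Reading characters right to left:
  Position 7: 'j'
  Position 6: 'd'
  Position 5: 'm'
  Position 4: 'e'
  Position 3: 'm'
  Position 2: 'j'
  Position 1: 'i'
  Position 0: 'l'
Reversed: jdmemjil

jdmemjil


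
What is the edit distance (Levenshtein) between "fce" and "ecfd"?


Computing edit distance: "fce" -> "ecfd"
DP table:
           e    c    f    d
      0    1    2    3    4
  f   1    1    2    2    3
  c   2    2    1    2    3
  e   3    2    2    2    3
Edit distance = dp[3][4] = 3

3


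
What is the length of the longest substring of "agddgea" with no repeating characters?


Input: "agddgea"
Sliding window (track last position of each char):
  Position 0 ('a'): window [0,0] length 1 -- new best
  Position 1 ('g'): window [0,1] length 2 -- new best
  Position 2 ('d'): window [0,2] length 3 -- new best
  Position 3 ('d'): repeat (last at 2), move window start to 3
  Position 3 ('d'): window [3,3] length 1
  Position 4 ('g'): window [3,4] length 2
  Position 5 ('e'): window [3,5] length 3
  Position 6 ('a'): window [3,6] length 4 -- new best
Longest substring with no repeats: "dgea" with length 4

4


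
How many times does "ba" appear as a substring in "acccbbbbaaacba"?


Searching for "ba" in "acccbbbbaaacba"
Scanning each position:
  Position 0: "ac" => no
  Position 1: "cc" => no
  Position 2: "cc" => no
  Position 3: "cb" => no
  Position 4: "bb" => no
  Position 5: "bb" => no
  Position 6: "bb" => no
  Position 7: "ba" => MATCH
  Position 8: "aa" => no
  Position 9: "aa" => no
  Position 10: "ac" => no
  Position 11: "cb" => no
  Position 12: "ba" => MATCH
Total occurrences: 2

2


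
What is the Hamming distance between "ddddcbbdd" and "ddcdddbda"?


Comparing "ddddcbbdd" and "ddcdddbda" position by position:
  Position 0: 'd' vs 'd' => same
  Position 1: 'd' vs 'd' => same
  Position 2: 'd' vs 'c' => differ
  Position 3: 'd' vs 'd' => same
  Position 4: 'c' vs 'd' => differ
  Position 5: 'b' vs 'd' => differ
  Position 6: 'b' vs 'b' => same
  Position 7: 'd' vs 'd' => same
  Position 8: 'd' vs 'a' => differ
Total differences (Hamming distance): 4

4


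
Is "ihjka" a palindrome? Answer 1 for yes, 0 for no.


Input: ihjka
Reversed: akjhi
  Compare pos 0 ('i') with pos 4 ('a'): MISMATCH
  Compare pos 1 ('h') with pos 3 ('k'): MISMATCH
Result: not a palindrome

0


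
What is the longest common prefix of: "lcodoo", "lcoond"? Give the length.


Words: lcodoo, lcoond
  Position 0: all 'l' => match
  Position 1: all 'c' => match
  Position 2: all 'o' => match
  Position 3: ('d', 'o') => mismatch, stop
LCP = "lco" (length 3)

3


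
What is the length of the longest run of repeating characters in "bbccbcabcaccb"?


Input: "bbccbcabcaccb"
Scanning for longest run:
  Position 1 ('b'): continues run of 'b', length=2
  Position 2 ('c'): new char, reset run to 1
  Position 3 ('c'): continues run of 'c', length=2
  Position 4 ('b'): new char, reset run to 1
  Position 5 ('c'): new char, reset run to 1
  Position 6 ('a'): new char, reset run to 1
  Position 7 ('b'): new char, reset run to 1
  Position 8 ('c'): new char, reset run to 1
  Position 9 ('a'): new char, reset run to 1
  Position 10 ('c'): new char, reset run to 1
  Position 11 ('c'): continues run of 'c', length=2
  Position 12 ('b'): new char, reset run to 1
Longest run: 'b' with length 2

2


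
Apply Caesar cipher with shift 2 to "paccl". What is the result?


Caesar cipher: shift "paccl" by 2
  'p' (pos 15) + 2 = pos 17 = 'r'
  'a' (pos 0) + 2 = pos 2 = 'c'
  'c' (pos 2) + 2 = pos 4 = 'e'
  'c' (pos 2) + 2 = pos 4 = 'e'
  'l' (pos 11) + 2 = pos 13 = 'n'
Result: rceen

rceen


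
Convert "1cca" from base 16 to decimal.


Input: "1cca" in base 16
Positional expansion:
  Digit '1' (value 1) x 16^3 = 4096
  Digit 'c' (value 12) x 16^2 = 3072
  Digit 'c' (value 12) x 16^1 = 192
  Digit 'a' (value 10) x 16^0 = 10
Sum = 7370

7370


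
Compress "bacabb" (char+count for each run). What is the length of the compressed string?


Input: bacabb
Runs:
  'b' x 1 => "b1"
  'a' x 1 => "a1"
  'c' x 1 => "c1"
  'a' x 1 => "a1"
  'b' x 2 => "b2"
Compressed: "b1a1c1a1b2"
Compressed length: 10

10


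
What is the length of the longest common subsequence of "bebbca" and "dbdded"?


LCS of "bebbca" and "dbdded"
DP table:
           d    b    d    d    e    d
      0    0    0    0    0    0    0
  b   0    0    1    1    1    1    1
  e   0    0    1    1    1    2    2
  b   0    0    1    1    1    2    2
  b   0    0    1    1    1    2    2
  c   0    0    1    1    1    2    2
  a   0    0    1    1    1    2    2
LCS length = dp[6][6] = 2

2


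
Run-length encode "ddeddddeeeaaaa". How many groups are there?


Input: ddeddddeeeaaaa
Scanning for consecutive runs:
  Group 1: 'd' x 2 (positions 0-1)
  Group 2: 'e' x 1 (positions 2-2)
  Group 3: 'd' x 4 (positions 3-6)
  Group 4: 'e' x 3 (positions 7-9)
  Group 5: 'a' x 4 (positions 10-13)
Total groups: 5

5


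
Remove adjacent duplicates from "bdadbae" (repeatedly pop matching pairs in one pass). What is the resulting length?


Input: bdadbae
Stack-based adjacent duplicate removal:
  Read 'b': push. Stack: b
  Read 'd': push. Stack: bd
  Read 'a': push. Stack: bda
  Read 'd': push. Stack: bdad
  Read 'b': push. Stack: bdadb
  Read 'a': push. Stack: bdadba
  Read 'e': push. Stack: bdadbae
Final stack: "bdadbae" (length 7)

7


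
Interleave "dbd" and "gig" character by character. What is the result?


Interleaving "dbd" and "gig":
  Position 0: 'd' from first, 'g' from second => "dg"
  Position 1: 'b' from first, 'i' from second => "bi"
  Position 2: 'd' from first, 'g' from second => "dg"
Result: dgbidg

dgbidg


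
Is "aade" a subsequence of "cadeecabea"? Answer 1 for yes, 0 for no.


Check if "aade" is a subsequence of "cadeecabea"
Greedy scan:
  Position 0 ('c'): no match needed
  Position 1 ('a'): matches sub[0] = 'a'
  Position 2 ('d'): no match needed
  Position 3 ('e'): no match needed
  Position 4 ('e'): no match needed
  Position 5 ('c'): no match needed
  Position 6 ('a'): matches sub[1] = 'a'
  Position 7 ('b'): no match needed
  Position 8 ('e'): no match needed
  Position 9 ('a'): no match needed
Only matched 2/4 characters => not a subsequence

0


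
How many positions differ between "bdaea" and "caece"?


Comparing "bdaea" and "caece" position by position:
  Position 0: 'b' vs 'c' => DIFFER
  Position 1: 'd' vs 'a' => DIFFER
  Position 2: 'a' vs 'e' => DIFFER
  Position 3: 'e' vs 'c' => DIFFER
  Position 4: 'a' vs 'e' => DIFFER
Positions that differ: 5

5


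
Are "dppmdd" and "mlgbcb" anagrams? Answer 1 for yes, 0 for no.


Strings: "dppmdd", "mlgbcb"
Sorted first:  dddmpp
Sorted second: bbcglm
Differ at position 0: 'd' vs 'b' => not anagrams

0


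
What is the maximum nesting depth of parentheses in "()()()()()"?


Input: "()()()()()"
Tracking depth:
  Position 0 '(': depth becomes 1
  Position 1 ')': depth becomes 0
  Position 2 '(': depth becomes 1
  Position 3 ')': depth becomes 0
  Position 4 '(': depth becomes 1
  Position 5 ')': depth becomes 0
  Position 6 '(': depth becomes 1
  Position 7 ')': depth becomes 0
  Position 8 '(': depth becomes 1
  Position 9 ')': depth becomes 0
Maximum depth reached: 1

1


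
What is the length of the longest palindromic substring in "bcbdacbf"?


Input: "bcbdacbf"
Checking substrings for palindromes:
  [0:3] "bcb" (len 3) => palindrome
Longest palindromic substring: "bcb" with length 3

3


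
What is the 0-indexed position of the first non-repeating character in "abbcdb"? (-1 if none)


Input: abbcdb
Character frequencies:
  'a': 1
  'b': 3
  'c': 1
  'd': 1
Scanning left to right for freq == 1:
  Position 0 ('a'): unique! => answer = 0

0


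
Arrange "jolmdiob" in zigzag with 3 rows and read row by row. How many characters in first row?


Zigzag "jolmdiob" into 3 rows:
Placing characters:
  'j' => row 0
  'o' => row 1
  'l' => row 2
  'm' => row 1
  'd' => row 0
  'i' => row 1
  'o' => row 2
  'b' => row 1
Rows:
  Row 0: "jd"
  Row 1: "omib"
  Row 2: "lo"
First row length: 2

2


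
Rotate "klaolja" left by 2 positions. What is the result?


Input: "klaolja", rotate left by 2
First 2 characters: "kl"
Remaining characters: "aolja"
Concatenate remaining + first: "aolja" + "kl" = "aoljakl"

aoljakl


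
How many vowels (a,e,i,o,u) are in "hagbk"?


Input: hagbk
Checking each character:
  'h' at position 0: consonant
  'a' at position 1: vowel (running total: 1)
  'g' at position 2: consonant
  'b' at position 3: consonant
  'k' at position 4: consonant
Total vowels: 1

1


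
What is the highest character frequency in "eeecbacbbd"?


Input: eeecbacbbd
Character counts:
  'a': 1
  'b': 3
  'c': 2
  'd': 1
  'e': 3
Maximum frequency: 3

3


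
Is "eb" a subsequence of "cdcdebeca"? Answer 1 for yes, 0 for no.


Check if "eb" is a subsequence of "cdcdebeca"
Greedy scan:
  Position 0 ('c'): no match needed
  Position 1 ('d'): no match needed
  Position 2 ('c'): no match needed
  Position 3 ('d'): no match needed
  Position 4 ('e'): matches sub[0] = 'e'
  Position 5 ('b'): matches sub[1] = 'b'
  Position 6 ('e'): no match needed
  Position 7 ('c'): no match needed
  Position 8 ('a'): no match needed
All 2 characters matched => is a subsequence

1


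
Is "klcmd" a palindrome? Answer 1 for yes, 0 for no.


Input: klcmd
Reversed: dmclk
  Compare pos 0 ('k') with pos 4 ('d'): MISMATCH
  Compare pos 1 ('l') with pos 3 ('m'): MISMATCH
Result: not a palindrome

0


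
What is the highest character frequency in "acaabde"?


Input: acaabde
Character counts:
  'a': 3
  'b': 1
  'c': 1
  'd': 1
  'e': 1
Maximum frequency: 3

3


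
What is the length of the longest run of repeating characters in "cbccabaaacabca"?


Input: "cbccabaaacabca"
Scanning for longest run:
  Position 1 ('b'): new char, reset run to 1
  Position 2 ('c'): new char, reset run to 1
  Position 3 ('c'): continues run of 'c', length=2
  Position 4 ('a'): new char, reset run to 1
  Position 5 ('b'): new char, reset run to 1
  Position 6 ('a'): new char, reset run to 1
  Position 7 ('a'): continues run of 'a', length=2
  Position 8 ('a'): continues run of 'a', length=3
  Position 9 ('c'): new char, reset run to 1
  Position 10 ('a'): new char, reset run to 1
  Position 11 ('b'): new char, reset run to 1
  Position 12 ('c'): new char, reset run to 1
  Position 13 ('a'): new char, reset run to 1
Longest run: 'a' with length 3

3


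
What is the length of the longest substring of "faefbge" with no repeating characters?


Input: "faefbge"
Sliding window (track last position of each char):
  Position 0 ('f'): window [0,0] length 1 -- new best
  Position 1 ('a'): window [0,1] length 2 -- new best
  Position 2 ('e'): window [0,2] length 3 -- new best
  Position 3 ('f'): repeat (last at 0), move window start to 1
  Position 3 ('f'): window [1,3] length 3
  Position 4 ('b'): window [1,4] length 4 -- new best
  Position 5 ('g'): window [1,5] length 5 -- new best
  Position 6 ('e'): repeat (last at 2), move window start to 3
  Position 6 ('e'): window [3,6] length 4
Longest substring with no repeats: "aefbg" with length 5

5


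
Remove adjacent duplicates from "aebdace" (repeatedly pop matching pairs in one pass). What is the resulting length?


Input: aebdace
Stack-based adjacent duplicate removal:
  Read 'a': push. Stack: a
  Read 'e': push. Stack: ae
  Read 'b': push. Stack: aeb
  Read 'd': push. Stack: aebd
  Read 'a': push. Stack: aebda
  Read 'c': push. Stack: aebdac
  Read 'e': push. Stack: aebdace
Final stack: "aebdace" (length 7)

7


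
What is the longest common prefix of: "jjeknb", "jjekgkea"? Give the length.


Words: jjeknb, jjekgkea
  Position 0: all 'j' => match
  Position 1: all 'j' => match
  Position 2: all 'e' => match
  Position 3: all 'k' => match
  Position 4: ('n', 'g') => mismatch, stop
LCP = "jjek" (length 4)

4


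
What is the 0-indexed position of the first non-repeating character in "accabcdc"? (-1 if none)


Input: accabcdc
Character frequencies:
  'a': 2
  'b': 1
  'c': 4
  'd': 1
Scanning left to right for freq == 1:
  Position 0 ('a'): freq=2, skip
  Position 1 ('c'): freq=4, skip
  Position 2 ('c'): freq=4, skip
  Position 3 ('a'): freq=2, skip
  Position 4 ('b'): unique! => answer = 4

4


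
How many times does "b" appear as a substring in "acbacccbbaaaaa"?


Searching for "b" in "acbacccbbaaaaa"
Scanning each position:
  Position 0: "a" => no
  Position 1: "c" => no
  Position 2: "b" => MATCH
  Position 3: "a" => no
  Position 4: "c" => no
  Position 5: "c" => no
  Position 6: "c" => no
  Position 7: "b" => MATCH
  Position 8: "b" => MATCH
  Position 9: "a" => no
  Position 10: "a" => no
  Position 11: "a" => no
  Position 12: "a" => no
  Position 13: "a" => no
Total occurrences: 3

3


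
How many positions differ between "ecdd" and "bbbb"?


Comparing "ecdd" and "bbbb" position by position:
  Position 0: 'e' vs 'b' => DIFFER
  Position 1: 'c' vs 'b' => DIFFER
  Position 2: 'd' vs 'b' => DIFFER
  Position 3: 'd' vs 'b' => DIFFER
Positions that differ: 4

4


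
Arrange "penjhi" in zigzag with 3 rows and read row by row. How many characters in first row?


Zigzag "penjhi" into 3 rows:
Placing characters:
  'p' => row 0
  'e' => row 1
  'n' => row 2
  'j' => row 1
  'h' => row 0
  'i' => row 1
Rows:
  Row 0: "ph"
  Row 1: "eji"
  Row 2: "n"
First row length: 2

2


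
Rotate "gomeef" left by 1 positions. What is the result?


Input: "gomeef", rotate left by 1
First 1 characters: "g"
Remaining characters: "omeef"
Concatenate remaining + first: "omeef" + "g" = "omeefg"

omeefg


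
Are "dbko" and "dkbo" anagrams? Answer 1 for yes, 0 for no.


Strings: "dbko", "dkbo"
Sorted first:  bdko
Sorted second: bdko
Sorted forms match => anagrams

1


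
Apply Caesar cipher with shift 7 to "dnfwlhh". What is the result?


Caesar cipher: shift "dnfwlhh" by 7
  'd' (pos 3) + 7 = pos 10 = 'k'
  'n' (pos 13) + 7 = pos 20 = 'u'
  'f' (pos 5) + 7 = pos 12 = 'm'
  'w' (pos 22) + 7 = pos 3 = 'd'
  'l' (pos 11) + 7 = pos 18 = 's'
  'h' (pos 7) + 7 = pos 14 = 'o'
  'h' (pos 7) + 7 = pos 14 = 'o'
Result: kumdsoo

kumdsoo


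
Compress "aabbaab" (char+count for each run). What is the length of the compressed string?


Input: aabbaab
Runs:
  'a' x 2 => "a2"
  'b' x 2 => "b2"
  'a' x 2 => "a2"
  'b' x 1 => "b1"
Compressed: "a2b2a2b1"
Compressed length: 8

8


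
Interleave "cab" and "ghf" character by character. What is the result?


Interleaving "cab" and "ghf":
  Position 0: 'c' from first, 'g' from second => "cg"
  Position 1: 'a' from first, 'h' from second => "ah"
  Position 2: 'b' from first, 'f' from second => "bf"
Result: cgahbf

cgahbf


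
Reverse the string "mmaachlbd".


Input: mmaachlbd
Reading characters right to left:
  Position 8: 'd'
  Position 7: 'b'
  Position 6: 'l'
  Position 5: 'h'
  Position 4: 'c'
  Position 3: 'a'
  Position 2: 'a'
  Position 1: 'm'
  Position 0: 'm'
Reversed: dblhcaamm

dblhcaamm


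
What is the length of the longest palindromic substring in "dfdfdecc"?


Input: "dfdfdecc"
Checking substrings for palindromes:
  [0:5] "dfdfd" (len 5) => palindrome
  [0:3] "dfd" (len 3) => palindrome
  [1:4] "fdf" (len 3) => palindrome
  [2:5] "dfd" (len 3) => palindrome
  [6:8] "cc" (len 2) => palindrome
Longest palindromic substring: "dfdfd" with length 5

5


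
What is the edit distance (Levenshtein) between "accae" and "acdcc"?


Computing edit distance: "accae" -> "acdcc"
DP table:
           a    c    d    c    c
      0    1    2    3    4    5
  a   1    0    1    2    3    4
  c   2    1    0    1    2    3
  c   3    2    1    1    1    2
  a   4    3    2    2    2    2
  e   5    4    3    3    3    3
Edit distance = dp[5][5] = 3

3


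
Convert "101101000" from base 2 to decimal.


Input: "101101000" in base 2
Positional expansion:
  Digit '1' (value 1) x 2^8 = 256
  Digit '0' (value 0) x 2^7 = 0
  Digit '1' (value 1) x 2^6 = 64
  Digit '1' (value 1) x 2^5 = 32
  Digit '0' (value 0) x 2^4 = 0
  Digit '1' (value 1) x 2^3 = 8
  Digit '0' (value 0) x 2^2 = 0
  Digit '0' (value 0) x 2^1 = 0
  Digit '0' (value 0) x 2^0 = 0
Sum = 360

360


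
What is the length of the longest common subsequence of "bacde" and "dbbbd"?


LCS of "bacde" and "dbbbd"
DP table:
           d    b    b    b    d
      0    0    0    0    0    0
  b   0    0    1    1    1    1
  a   0    0    1    1    1    1
  c   0    0    1    1    1    1
  d   0    1    1    1    1    2
  e   0    1    1    1    1    2
LCS length = dp[5][5] = 2

2


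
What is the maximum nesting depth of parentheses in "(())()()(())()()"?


Input: "(())()()(())()()"
Tracking depth:
  Position 0 '(': depth becomes 1
  Position 1 '(': depth becomes 2
  Position 2 ')': depth becomes 1
  Position 3 ')': depth becomes 0
  Position 4 '(': depth becomes 1
  Position 5 ')': depth becomes 0
  Position 6 '(': depth becomes 1
  Position 7 ')': depth becomes 0
  Position 8 '(': depth becomes 1
  Position 9 '(': depth becomes 2
  Position 10 ')': depth becomes 1
  Position 11 ')': depth becomes 0
  Position 12 '(': depth becomes 1
  Position 13 ')': depth becomes 0
  Position 14 '(': depth becomes 1
  Position 15 ')': depth becomes 0
Maximum depth reached: 2

2


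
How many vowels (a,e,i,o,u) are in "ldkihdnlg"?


Input: ldkihdnlg
Checking each character:
  'l' at position 0: consonant
  'd' at position 1: consonant
  'k' at position 2: consonant
  'i' at position 3: vowel (running total: 1)
  'h' at position 4: consonant
  'd' at position 5: consonant
  'n' at position 6: consonant
  'l' at position 7: consonant
  'g' at position 8: consonant
Total vowels: 1

1


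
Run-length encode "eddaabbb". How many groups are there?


Input: eddaabbb
Scanning for consecutive runs:
  Group 1: 'e' x 1 (positions 0-0)
  Group 2: 'd' x 2 (positions 1-2)
  Group 3: 'a' x 2 (positions 3-4)
  Group 4: 'b' x 3 (positions 5-7)
Total groups: 4

4


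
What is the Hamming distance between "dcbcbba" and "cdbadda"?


Comparing "dcbcbba" and "cdbadda" position by position:
  Position 0: 'd' vs 'c' => differ
  Position 1: 'c' vs 'd' => differ
  Position 2: 'b' vs 'b' => same
  Position 3: 'c' vs 'a' => differ
  Position 4: 'b' vs 'd' => differ
  Position 5: 'b' vs 'd' => differ
  Position 6: 'a' vs 'a' => same
Total differences (Hamming distance): 5

5


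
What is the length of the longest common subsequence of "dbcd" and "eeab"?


LCS of "dbcd" and "eeab"
DP table:
           e    e    a    b
      0    0    0    0    0
  d   0    0    0    0    0
  b   0    0    0    0    1
  c   0    0    0    0    1
  d   0    0    0    0    1
LCS length = dp[4][4] = 1

1


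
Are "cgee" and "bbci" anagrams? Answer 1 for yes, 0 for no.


Strings: "cgee", "bbci"
Sorted first:  ceeg
Sorted second: bbci
Differ at position 0: 'c' vs 'b' => not anagrams

0


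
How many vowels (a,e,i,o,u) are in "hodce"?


Input: hodce
Checking each character:
  'h' at position 0: consonant
  'o' at position 1: vowel (running total: 1)
  'd' at position 2: consonant
  'c' at position 3: consonant
  'e' at position 4: vowel (running total: 2)
Total vowels: 2

2


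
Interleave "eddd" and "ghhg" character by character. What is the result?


Interleaving "eddd" and "ghhg":
  Position 0: 'e' from first, 'g' from second => "eg"
  Position 1: 'd' from first, 'h' from second => "dh"
  Position 2: 'd' from first, 'h' from second => "dh"
  Position 3: 'd' from first, 'g' from second => "dg"
Result: egdhdhdg

egdhdhdg


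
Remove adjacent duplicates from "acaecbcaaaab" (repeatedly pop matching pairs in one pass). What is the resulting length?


Input: acaecbcaaaab
Stack-based adjacent duplicate removal:
  Read 'a': push. Stack: a
  Read 'c': push. Stack: ac
  Read 'a': push. Stack: aca
  Read 'e': push. Stack: acae
  Read 'c': push. Stack: acaec
  Read 'b': push. Stack: acaecb
  Read 'c': push. Stack: acaecbc
  Read 'a': push. Stack: acaecbca
  Read 'a': matches stack top 'a' => pop. Stack: acaecbc
  Read 'a': push. Stack: acaecbca
  Read 'a': matches stack top 'a' => pop. Stack: acaecbc
  Read 'b': push. Stack: acaecbcb
Final stack: "acaecbcb" (length 8)

8


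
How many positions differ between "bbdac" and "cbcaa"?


Comparing "bbdac" and "cbcaa" position by position:
  Position 0: 'b' vs 'c' => DIFFER
  Position 1: 'b' vs 'b' => same
  Position 2: 'd' vs 'c' => DIFFER
  Position 3: 'a' vs 'a' => same
  Position 4: 'c' vs 'a' => DIFFER
Positions that differ: 3

3


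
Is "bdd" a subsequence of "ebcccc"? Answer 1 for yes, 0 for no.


Check if "bdd" is a subsequence of "ebcccc"
Greedy scan:
  Position 0 ('e'): no match needed
  Position 1 ('b'): matches sub[0] = 'b'
  Position 2 ('c'): no match needed
  Position 3 ('c'): no match needed
  Position 4 ('c'): no match needed
  Position 5 ('c'): no match needed
Only matched 1/3 characters => not a subsequence

0


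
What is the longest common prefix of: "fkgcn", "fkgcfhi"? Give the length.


Words: fkgcn, fkgcfhi
  Position 0: all 'f' => match
  Position 1: all 'k' => match
  Position 2: all 'g' => match
  Position 3: all 'c' => match
  Position 4: ('n', 'f') => mismatch, stop
LCP = "fkgc" (length 4)

4


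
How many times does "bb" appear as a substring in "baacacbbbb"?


Searching for "bb" in "baacacbbbb"
Scanning each position:
  Position 0: "ba" => no
  Position 1: "aa" => no
  Position 2: "ac" => no
  Position 3: "ca" => no
  Position 4: "ac" => no
  Position 5: "cb" => no
  Position 6: "bb" => MATCH
  Position 7: "bb" => MATCH
  Position 8: "bb" => MATCH
Total occurrences: 3

3


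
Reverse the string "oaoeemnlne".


Input: oaoeemnlne
Reading characters right to left:
  Position 9: 'e'
  Position 8: 'n'
  Position 7: 'l'
  Position 6: 'n'
  Position 5: 'm'
  Position 4: 'e'
  Position 3: 'e'
  Position 2: 'o'
  Position 1: 'a'
  Position 0: 'o'
Reversed: enlnmeeoao

enlnmeeoao


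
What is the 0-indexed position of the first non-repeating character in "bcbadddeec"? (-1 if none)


Input: bcbadddeec
Character frequencies:
  'a': 1
  'b': 2
  'c': 2
  'd': 3
  'e': 2
Scanning left to right for freq == 1:
  Position 0 ('b'): freq=2, skip
  Position 1 ('c'): freq=2, skip
  Position 2 ('b'): freq=2, skip
  Position 3 ('a'): unique! => answer = 3

3


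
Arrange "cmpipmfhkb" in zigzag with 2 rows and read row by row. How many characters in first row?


Zigzag "cmpipmfhkb" into 2 rows:
Placing characters:
  'c' => row 0
  'm' => row 1
  'p' => row 0
  'i' => row 1
  'p' => row 0
  'm' => row 1
  'f' => row 0
  'h' => row 1
  'k' => row 0
  'b' => row 1
Rows:
  Row 0: "cppfk"
  Row 1: "mimhb"
First row length: 5

5


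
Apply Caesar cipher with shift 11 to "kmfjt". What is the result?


Caesar cipher: shift "kmfjt" by 11
  'k' (pos 10) + 11 = pos 21 = 'v'
  'm' (pos 12) + 11 = pos 23 = 'x'
  'f' (pos 5) + 11 = pos 16 = 'q'
  'j' (pos 9) + 11 = pos 20 = 'u'
  't' (pos 19) + 11 = pos 4 = 'e'
Result: vxque

vxque


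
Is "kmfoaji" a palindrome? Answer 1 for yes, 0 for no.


Input: kmfoaji
Reversed: ijaofmk
  Compare pos 0 ('k') with pos 6 ('i'): MISMATCH
  Compare pos 1 ('m') with pos 5 ('j'): MISMATCH
  Compare pos 2 ('f') with pos 4 ('a'): MISMATCH
Result: not a palindrome

0


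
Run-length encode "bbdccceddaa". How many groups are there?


Input: bbdccceddaa
Scanning for consecutive runs:
  Group 1: 'b' x 2 (positions 0-1)
  Group 2: 'd' x 1 (positions 2-2)
  Group 3: 'c' x 3 (positions 3-5)
  Group 4: 'e' x 1 (positions 6-6)
  Group 5: 'd' x 2 (positions 7-8)
  Group 6: 'a' x 2 (positions 9-10)
Total groups: 6

6


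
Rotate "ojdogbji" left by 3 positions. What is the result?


Input: "ojdogbji", rotate left by 3
First 3 characters: "ojd"
Remaining characters: "ogbji"
Concatenate remaining + first: "ogbji" + "ojd" = "ogbjiojd"

ogbjiojd


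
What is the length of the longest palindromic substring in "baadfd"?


Input: "baadfd"
Checking substrings for palindromes:
  [3:6] "dfd" (len 3) => palindrome
  [1:3] "aa" (len 2) => palindrome
Longest palindromic substring: "dfd" with length 3

3


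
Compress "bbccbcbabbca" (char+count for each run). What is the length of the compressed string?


Input: bbccbcbabbca
Runs:
  'b' x 2 => "b2"
  'c' x 2 => "c2"
  'b' x 1 => "b1"
  'c' x 1 => "c1"
  'b' x 1 => "b1"
  'a' x 1 => "a1"
  'b' x 2 => "b2"
  'c' x 1 => "c1"
  'a' x 1 => "a1"
Compressed: "b2c2b1c1b1a1b2c1a1"
Compressed length: 18

18


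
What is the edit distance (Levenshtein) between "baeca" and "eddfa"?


Computing edit distance: "baeca" -> "eddfa"
DP table:
           e    d    d    f    a
      0    1    2    3    4    5
  b   1    1    2    3    4    5
  a   2    2    2    3    4    4
  e   3    2    3    3    4    5
  c   4    3    3    4    4    5
  a   5    4    4    4    5    4
Edit distance = dp[5][5] = 4

4


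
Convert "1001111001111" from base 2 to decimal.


Input: "1001111001111" in base 2
Positional expansion:
  Digit '1' (value 1) x 2^12 = 4096
  Digit '0' (value 0) x 2^11 = 0
  Digit '0' (value 0) x 2^10 = 0
  Digit '1' (value 1) x 2^9 = 512
  Digit '1' (value 1) x 2^8 = 256
  Digit '1' (value 1) x 2^7 = 128
  Digit '1' (value 1) x 2^6 = 64
  Digit '0' (value 0) x 2^5 = 0
  Digit '0' (value 0) x 2^4 = 0
  Digit '1' (value 1) x 2^3 = 8
  Digit '1' (value 1) x 2^2 = 4
  Digit '1' (value 1) x 2^1 = 2
  Digit '1' (value 1) x 2^0 = 1
Sum = 5071

5071


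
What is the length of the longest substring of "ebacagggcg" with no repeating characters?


Input: "ebacagggcg"
Sliding window (track last position of each char):
  Position 0 ('e'): window [0,0] length 1 -- new best
  Position 1 ('b'): window [0,1] length 2 -- new best
  Position 2 ('a'): window [0,2] length 3 -- new best
  Position 3 ('c'): window [0,3] length 4 -- new best
  Position 4 ('a'): repeat (last at 2), move window start to 3
  Position 4 ('a'): window [3,4] length 2
  Position 5 ('g'): window [3,5] length 3
  Position 6 ('g'): repeat (last at 5), move window start to 6
  Position 6 ('g'): window [6,6] length 1
  Position 7 ('g'): repeat (last at 6), move window start to 7
  Position 7 ('g'): window [7,7] length 1
  Position 8 ('c'): window [7,8] length 2
  Position 9 ('g'): repeat (last at 7), move window start to 8
  Position 9 ('g'): window [8,9] length 2
Longest substring with no repeats: "ebac" with length 4

4


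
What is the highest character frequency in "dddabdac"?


Input: dddabdac
Character counts:
  'a': 2
  'b': 1
  'c': 1
  'd': 4
Maximum frequency: 4

4


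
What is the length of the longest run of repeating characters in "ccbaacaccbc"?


Input: "ccbaacaccbc"
Scanning for longest run:
  Position 1 ('c'): continues run of 'c', length=2
  Position 2 ('b'): new char, reset run to 1
  Position 3 ('a'): new char, reset run to 1
  Position 4 ('a'): continues run of 'a', length=2
  Position 5 ('c'): new char, reset run to 1
  Position 6 ('a'): new char, reset run to 1
  Position 7 ('c'): new char, reset run to 1
  Position 8 ('c'): continues run of 'c', length=2
  Position 9 ('b'): new char, reset run to 1
  Position 10 ('c'): new char, reset run to 1
Longest run: 'c' with length 2

2


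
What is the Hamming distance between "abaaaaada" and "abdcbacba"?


Comparing "abaaaaada" and "abdcbacba" position by position:
  Position 0: 'a' vs 'a' => same
  Position 1: 'b' vs 'b' => same
  Position 2: 'a' vs 'd' => differ
  Position 3: 'a' vs 'c' => differ
  Position 4: 'a' vs 'b' => differ
  Position 5: 'a' vs 'a' => same
  Position 6: 'a' vs 'c' => differ
  Position 7: 'd' vs 'b' => differ
  Position 8: 'a' vs 'a' => same
Total differences (Hamming distance): 5

5


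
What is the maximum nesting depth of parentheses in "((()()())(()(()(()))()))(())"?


Input: "((()()())(()(()(()))()))(())"
Tracking depth:
  Position 0 '(': depth becomes 1
  Position 1 '(': depth becomes 2
  Position 2 '(': depth becomes 3
  Position 3 ')': depth becomes 2
  Position 4 '(': depth becomes 3
  Position 5 ')': depth becomes 2
  Position 6 '(': depth becomes 3
  Position 7 ')': depth becomes 2
  Position 8 ')': depth becomes 1
  Position 9 '(': depth becomes 2
  Position 10 '(': depth becomes 3
  Position 11 ')': depth becomes 2
  Position 12 '(': depth becomes 3
  Position 13 '(': depth becomes 4
  Position 14 ')': depth becomes 3
  Position 15 '(': depth becomes 4
  Position 16 '(': depth becomes 5
  Position 17 ')': depth becomes 4
  Position 18 ')': depth becomes 3
  Position 19 ')': depth becomes 2
  Position 20 '(': depth becomes 3
  Position 21 ')': depth becomes 2
  Position 22 ')': depth becomes 1
  Position 23 ')': depth becomes 0
  Position 24 '(': depth becomes 1
  Position 25 '(': depth becomes 2
  Position 26 ')': depth becomes 1
  Position 27 ')': depth becomes 0
Maximum depth reached: 5

5


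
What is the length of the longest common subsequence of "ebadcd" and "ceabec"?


LCS of "ebadcd" and "ceabec"
DP table:
           c    e    a    b    e    c
      0    0    0    0    0    0    0
  e   0    0    1    1    1    1    1
  b   0    0    1    1    2    2    2
  a   0    0    1    2    2    2    2
  d   0    0    1    2    2    2    2
  c   0    1    1    2    2    2    3
  d   0    1    1    2    2    2    3
LCS length = dp[6][6] = 3

3


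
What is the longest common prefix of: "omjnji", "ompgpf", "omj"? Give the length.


Words: omjnji, ompgpf, omj
  Position 0: all 'o' => match
  Position 1: all 'm' => match
  Position 2: ('j', 'p', 'j') => mismatch, stop
LCP = "om" (length 2)

2


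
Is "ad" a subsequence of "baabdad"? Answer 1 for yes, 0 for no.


Check if "ad" is a subsequence of "baabdad"
Greedy scan:
  Position 0 ('b'): no match needed
  Position 1 ('a'): matches sub[0] = 'a'
  Position 2 ('a'): no match needed
  Position 3 ('b'): no match needed
  Position 4 ('d'): matches sub[1] = 'd'
  Position 5 ('a'): no match needed
  Position 6 ('d'): no match needed
All 2 characters matched => is a subsequence

1


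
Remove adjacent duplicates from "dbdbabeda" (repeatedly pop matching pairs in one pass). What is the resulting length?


Input: dbdbabeda
Stack-based adjacent duplicate removal:
  Read 'd': push. Stack: d
  Read 'b': push. Stack: db
  Read 'd': push. Stack: dbd
  Read 'b': push. Stack: dbdb
  Read 'a': push. Stack: dbdba
  Read 'b': push. Stack: dbdbab
  Read 'e': push. Stack: dbdbabe
  Read 'd': push. Stack: dbdbabed
  Read 'a': push. Stack: dbdbabeda
Final stack: "dbdbabeda" (length 9)

9


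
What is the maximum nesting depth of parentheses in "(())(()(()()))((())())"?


Input: "(())(()(()()))((())())"
Tracking depth:
  Position 0 '(': depth becomes 1
  Position 1 '(': depth becomes 2
  Position 2 ')': depth becomes 1
  Position 3 ')': depth becomes 0
  Position 4 '(': depth becomes 1
  Position 5 '(': depth becomes 2
  Position 6 ')': depth becomes 1
  Position 7 '(': depth becomes 2
  Position 8 '(': depth becomes 3
  Position 9 ')': depth becomes 2
  Position 10 '(': depth becomes 3
  Position 11 ')': depth becomes 2
  Position 12 ')': depth becomes 1
  Position 13 ')': depth becomes 0
  Position 14 '(': depth becomes 1
  Position 15 '(': depth becomes 2
  Position 16 '(': depth becomes 3
  Position 17 ')': depth becomes 2
  Position 18 ')': depth becomes 1
  Position 19 '(': depth becomes 2
  Position 20 ')': depth becomes 1
  Position 21 ')': depth becomes 0
Maximum depth reached: 3

3


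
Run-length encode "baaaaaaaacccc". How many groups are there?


Input: baaaaaaaacccc
Scanning for consecutive runs:
  Group 1: 'b' x 1 (positions 0-0)
  Group 2: 'a' x 8 (positions 1-8)
  Group 3: 'c' x 4 (positions 9-12)
Total groups: 3

3


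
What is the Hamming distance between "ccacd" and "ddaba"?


Comparing "ccacd" and "ddaba" position by position:
  Position 0: 'c' vs 'd' => differ
  Position 1: 'c' vs 'd' => differ
  Position 2: 'a' vs 'a' => same
  Position 3: 'c' vs 'b' => differ
  Position 4: 'd' vs 'a' => differ
Total differences (Hamming distance): 4

4
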